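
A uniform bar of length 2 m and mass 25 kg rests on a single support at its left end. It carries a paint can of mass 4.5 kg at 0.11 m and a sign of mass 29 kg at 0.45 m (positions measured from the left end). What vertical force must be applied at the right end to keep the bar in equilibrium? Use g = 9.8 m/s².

F ≈ 189 N

Choose the left end as the axis so the unknown pivot reaction has zero arm there.
Beam weight: 25 × 9.8 = 245 N down at 1 m → arm 1 m, τ = 245 × 1 = 245 N·m clockwise.
Paint can: 4.5 × 9.8 = 44.1 N down at 0.11 m → arm 0.11 m, τ = 44.1 × 0.11 = 4.851 N·m clockwise.
Sign: 29 × 9.8 = 284.2 N down at 0.45 m → arm 0.45 m, τ = 284.2 × 0.45 = 127.9 N·m clockwise.
Net moment of the loads = 377.8 N·m clockwise.
The upward force F acts at the right end, arm 2 m, giving F × 2 counterclockwise.
Setting net torque to zero: F × 2 = 377.8 → F = 377.8 / 2 = 189 N.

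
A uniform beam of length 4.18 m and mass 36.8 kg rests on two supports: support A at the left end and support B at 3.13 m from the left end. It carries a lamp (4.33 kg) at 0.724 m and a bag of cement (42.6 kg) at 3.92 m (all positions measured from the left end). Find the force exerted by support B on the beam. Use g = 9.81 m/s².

R_B ≈ 774 N

Take moments about support A.
Beam weight: 36.8 × 9.81 = 361 N down at 2.09 m → arm 2.09 m, τ = 361 × 2.09 = 754.5 N·m clockwise.
Lamp: 4.33 × 9.81 = 42.48 N down at 0.724 m → arm 0.724 m, τ = 42.48 × 0.724 = 30.76 N·m clockwise.
Bag of cement: 42.6 × 9.81 = 417.9 N down at 3.92 m → arm 3.92 m, τ = 417.9 × 3.92 = 1638 N·m clockwise.
Net load moment about support A = 2423 N·m clockwise.
Reaction R at support B is upward at 3.13 m, arm 3.13 m → moment R × 3.13 counterclockwise.
For rotational equilibrium, R × 3.13 = 2423, so R = 774 N.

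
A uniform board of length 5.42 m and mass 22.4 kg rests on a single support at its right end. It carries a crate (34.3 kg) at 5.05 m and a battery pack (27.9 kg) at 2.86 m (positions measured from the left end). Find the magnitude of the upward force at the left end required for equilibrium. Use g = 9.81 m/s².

Sum moments about the right end (the unknown pivot reaction has zero arm there).
Beam weight: 22.4 × 9.81 = 219.7 N down at 2.71 m → arm 2.71 m, τ = 219.7 × 2.71 = 595.4 N·m counterclockwise.
Crate: 34.3 × 9.81 = 336.5 N down at 5.05 m → arm 0.37 m, τ = 336.5 × 0.37 = 124.5 N·m counterclockwise.
Battery pack: 27.9 × 9.81 = 273.7 N down at 2.86 m → arm 2.56 m, τ = 273.7 × 2.56 = 700.7 N·m counterclockwise.
Net moment of the loads = 1421 N·m counterclockwise.
The upward force F acts at the left end, arm 5.42 m, giving F × 5.42 clockwise.
Setting net torque to zero: F × 5.42 = 1421 → F = 1421 / 5.42 = 262 N.

F ≈ 262 N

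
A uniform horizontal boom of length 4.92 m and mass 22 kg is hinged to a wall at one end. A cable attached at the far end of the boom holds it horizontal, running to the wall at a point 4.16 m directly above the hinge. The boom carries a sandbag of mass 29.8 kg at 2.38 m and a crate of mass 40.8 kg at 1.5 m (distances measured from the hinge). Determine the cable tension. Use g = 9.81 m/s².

About the hinge:
Beam weight: 22 × 9.81 = 215.8 N down at 2.46 m → arm 2.46 m, τ = 215.8 × 2.46 = 530.9 N·m clockwise.
Sandbag: 29.8 × 9.81 = 292.3 N down at 2.38 m → arm 2.38 m, τ = 292.3 × 2.38 = 695.7 N·m clockwise.
Crate: 40.8 × 9.81 = 400.2 N down at 1.5 m → arm 1.5 m, τ = 400.2 × 1.5 = 600.3 N·m clockwise.
Total clockwise load moment = 1827 N·m.
The cable tension T acts at 4.92 m; only its component perpendicular to the boom, T sinθ, produces torque. sinθ = h/√(h²+d²) = 4.16/√(4.16²+4.92²) = 0.6457.
Balancing moments: T × 4.92 × 0.6457 = 1827, giving T = 1827 / 3.177 = 575 N.

T ≈ 575 N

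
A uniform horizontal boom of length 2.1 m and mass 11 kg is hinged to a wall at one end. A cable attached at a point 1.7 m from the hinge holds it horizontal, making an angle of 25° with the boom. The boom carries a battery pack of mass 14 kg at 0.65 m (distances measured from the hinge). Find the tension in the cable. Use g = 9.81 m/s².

T ≈ 282 N

Sum moments about the hinge (the unknown hinge reaction has zero arm there).
Beam weight: 11 × 9.81 = 107.9 N down at 1.05 m → arm 1.05 m, τ = 107.9 × 1.05 = 113.3 N·m clockwise.
Battery pack: 14 × 9.81 = 137.3 N down at 0.65 m → arm 0.65 m, τ = 137.3 × 0.65 = 89.25 N·m clockwise.
Total clockwise load moment = 202.6 N·m.
The cable tension T acts at 1.7 m; only its component perpendicular to the boom, T sinθ, produces torque. sin 25° = 0.4226.
For rotational equilibrium, T × 1.7 × 0.4226 = 202.6, so T = 202.6 / 0.7184 = 282 N.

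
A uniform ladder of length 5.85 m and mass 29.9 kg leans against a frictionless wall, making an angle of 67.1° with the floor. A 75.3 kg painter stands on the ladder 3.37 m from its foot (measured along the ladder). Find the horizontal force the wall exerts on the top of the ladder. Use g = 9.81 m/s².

Taking torques about the foot of the ladder:
Ladder weight 29.9×9.81 = 293.3 N acts at 2.925 m along the ladder; its horizontal arm is 2.925·cos67.1° = 1.138 m → τ = 333.8 N·m clockwise.
Painter: 75.3×9.81 = 738.7 N at 3.37 m → arm 1.311 m → τ = 968.4 N·m clockwise.
Wall normal N acts horizontally at the top; its moment arm is the height L sinθ = 5.85·sin67.1° = 5.389 m, counterclockwise.
Στ = 0 ⇒ N × 5.389 = 1302 ⇒ N = 242 N.

N_wall ≈ 242 N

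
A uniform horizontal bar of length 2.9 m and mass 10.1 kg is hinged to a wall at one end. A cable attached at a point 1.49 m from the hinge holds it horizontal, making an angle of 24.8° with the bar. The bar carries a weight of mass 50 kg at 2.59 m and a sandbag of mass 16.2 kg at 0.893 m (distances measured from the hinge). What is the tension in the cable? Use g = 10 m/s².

Taking torques about the hinge:
Beam weight: 10.1 × 10 = 101 N down at 1.45 m → arm 1.45 m, τ = 101 × 1.45 = 146.4 N·m clockwise.
Weight: 50 × 10 = 500 N down at 2.59 m → arm 2.59 m, τ = 500 × 2.59 = 1295 N·m clockwise.
Sandbag: 16.2 × 10 = 162 N down at 0.893 m → arm 0.893 m, τ = 162 × 0.893 = 144.7 N·m clockwise.
Total clockwise load moment = 1586 N·m.
The cable tension T acts at 1.49 m; only its component perpendicular to the bar, T sinθ, produces torque. sin 24.8° = 0.4195.
For rotational equilibrium, T × 1.49 × 0.4195 = 1586, so T = 1586 / 0.6251 = 2540 N.

T ≈ 2540 N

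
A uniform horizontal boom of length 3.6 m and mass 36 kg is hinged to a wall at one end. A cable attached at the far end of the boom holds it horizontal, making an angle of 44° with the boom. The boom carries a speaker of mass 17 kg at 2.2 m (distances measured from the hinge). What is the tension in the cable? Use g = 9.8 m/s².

T ≈ 401 N

Sum moments about the hinge (the unknown hinge reaction has zero arm there).
Beam weight: 36 × 9.8 = 352.8 N down at 1.8 m → arm 1.8 m, τ = 352.8 × 1.8 = 635 N·m clockwise.
Speaker: 17 × 9.8 = 166.6 N down at 2.2 m → arm 2.2 m, τ = 166.6 × 2.2 = 366.5 N·m clockwise.
Total clockwise load moment = 1002 N·m.
The cable tension T acts at 3.6 m; only its component perpendicular to the boom, T sinθ, produces torque. sin 44° = 0.6947.
Setting net torque to zero: T × 3.6 × 0.6947 = 1002 → T = 1002 / 2.501 = 401 N.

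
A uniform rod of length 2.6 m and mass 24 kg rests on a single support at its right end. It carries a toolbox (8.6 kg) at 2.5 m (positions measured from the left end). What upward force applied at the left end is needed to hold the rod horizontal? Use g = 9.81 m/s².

F ≈ 121 N

Take moments about the right end.
Beam weight: 24 × 9.81 = 235.4 N down at 1.3 m → arm 1.3 m, τ = 235.4 × 1.3 = 306 N·m counterclockwise.
Toolbox: 8.6 × 9.81 = 84.37 N down at 2.5 m → arm 0.1 m, τ = 84.37 × 0.1 = 8.437 N·m counterclockwise.
Net moment of the loads = 314.4 N·m counterclockwise.
The upward force F acts at the left end, arm 2.6 m, giving F × 2.6 clockwise.
For rotational equilibrium, F × 2.6 = 314.4, so F = 314.4 / 2.6 = 121 N.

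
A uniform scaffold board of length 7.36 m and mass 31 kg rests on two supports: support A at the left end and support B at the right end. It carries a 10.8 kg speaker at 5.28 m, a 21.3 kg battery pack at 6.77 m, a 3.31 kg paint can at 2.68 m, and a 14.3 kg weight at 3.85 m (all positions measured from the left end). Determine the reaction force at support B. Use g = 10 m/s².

Choose support A as the axis so its reaction then has zero moment arm.
Beam weight: 31 × 10 = 310 N down at 3.68 m → arm 3.68 m, τ = 310 × 3.68 = 1141 N·m clockwise.
Speaker: 10.8 × 10 = 108 N down at 5.28 m → arm 5.28 m, τ = 108 × 5.28 = 570.2 N·m clockwise.
Battery pack: 21.3 × 10 = 213 N down at 6.77 m → arm 6.77 m, τ = 213 × 6.77 = 1442 N·m clockwise.
Paint can: 3.31 × 10 = 33.1 N down at 2.68 m → arm 2.68 m, τ = 33.1 × 2.68 = 88.71 N·m clockwise.
Weight: 14.3 × 10 = 143 N down at 3.85 m → arm 3.85 m, τ = 143 × 3.85 = 550.6 N·m clockwise.
Net load moment about support A = 3793 N·m clockwise.
Reaction R at support B is upward at 7.36 m, arm 7.36 m → moment R × 7.36 counterclockwise.
Στ = 0 ⇒ R × 7.36 = 3793 ⇒ R = 515 N.

R_B ≈ 515 N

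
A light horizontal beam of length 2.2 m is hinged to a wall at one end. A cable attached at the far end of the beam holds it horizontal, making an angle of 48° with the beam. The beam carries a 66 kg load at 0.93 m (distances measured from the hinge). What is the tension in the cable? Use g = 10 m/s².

T ≈ 375 N

Taking torques about the hinge:
Load: 66 × 10 = 660 N down at 0.93 m → arm 0.93 m, τ = 660 × 0.93 = 613.8 N·m clockwise.
Total clockwise load moment = 613.8 N·m.
The cable tension T acts at 2.2 m; only its component perpendicular to the beam, T sinθ, produces torque. sin 48° = 0.7431.
For rotational equilibrium, T × 2.2 × 0.7431 = 613.8, so T = 613.8 / 1.635 = 375 N.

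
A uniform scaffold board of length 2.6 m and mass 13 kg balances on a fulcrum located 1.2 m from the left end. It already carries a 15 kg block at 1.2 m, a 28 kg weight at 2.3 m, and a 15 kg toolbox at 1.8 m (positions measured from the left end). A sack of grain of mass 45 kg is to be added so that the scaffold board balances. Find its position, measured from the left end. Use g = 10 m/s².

x ≈ 0.287 m from the left end

Choose the fulcrum (at 1.2 m from the left end) as the axis so the support reaction has zero arm there.
Beam weight: 13 × 10 = 130 N down at 1.3 m → arm 0.1 m, τ = 130 × 0.1 = 13 N·m clockwise.
Block: acts at the fulcrum, moment arm 0 → no torque.
Weight: 28 × 10 = 280 N down at 2.3 m → arm 1.1 m, τ = 280 × 1.1 = 308 N·m clockwise.
Toolbox: 15 × 10 = 150 N down at 1.8 m → arm 0.6 m, τ = 150 × 0.6 = 90 N·m clockwise.
Net moment of existing loads = 411 N·m clockwise.
The sack of grain weighs 45 × 10 = 450 N and must supply an equal counterclockwise moment, so its lever arm about the fulcrum is 411 / 450 = 0.913 m.
That puts it at 1.2 − 0.913 = 0.287 m from the left end.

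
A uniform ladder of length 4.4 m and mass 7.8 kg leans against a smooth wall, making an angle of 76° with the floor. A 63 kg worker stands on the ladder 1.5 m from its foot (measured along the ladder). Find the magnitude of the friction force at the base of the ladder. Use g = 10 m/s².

f ≈ 63.3 N

Sum moments about the foot of the ladder (the floor normal and friction both act there and drop out).
Ladder weight 7.8×10 = 78 N acts at 2.2 m along the ladder; its horizontal arm is 2.2·cos76° = 0.5322 m → τ = 41.51 N·m clockwise.
Worker: 63×10 = 630 N at 1.5 m → arm 0.3629 m → τ = 228.6 N·m clockwise.
Wall normal N acts horizontally at the top; its moment arm is the height L sinθ = 4.4·sin76° = 4.269 m, counterclockwise.
Setting net torque to zero: N × 4.269 = 270.1 → N = 63.3 N.
ΣFx = 0: friction at the foot balances the wall's push, so f = N_wall = 63.3 N.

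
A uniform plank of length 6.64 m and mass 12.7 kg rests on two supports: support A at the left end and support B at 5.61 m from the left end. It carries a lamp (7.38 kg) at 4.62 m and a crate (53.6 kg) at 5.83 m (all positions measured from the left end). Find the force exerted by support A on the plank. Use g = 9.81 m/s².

Taking torques about support B:
Beam weight: 12.7 × 9.81 = 124.6 N down at 3.32 m → arm 2.29 m, τ = 124.6 × 2.29 = 285.3 N·m counterclockwise.
Lamp: 7.38 × 9.81 = 72.4 N down at 4.62 m → arm 0.99 m, τ = 72.4 × 0.99 = 71.68 N·m counterclockwise.
Crate: 53.6 × 9.81 = 525.8 N down at 5.83 m → arm 0.22 m, τ = 525.8 × 0.22 = 115.7 N·m clockwise.
Net load moment about support B = 241.3 N·m counterclockwise.
Reaction R at support A is upward at 0 m, arm 5.61 m → moment R × 5.61 clockwise.
Balancing moments: R × 5.61 = 241.3, giving R = 43 N.

R_A ≈ 43 N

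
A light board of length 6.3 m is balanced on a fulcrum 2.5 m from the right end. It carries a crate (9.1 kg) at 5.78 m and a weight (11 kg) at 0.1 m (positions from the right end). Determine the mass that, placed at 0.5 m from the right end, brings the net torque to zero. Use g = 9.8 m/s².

About the fulcrum (at 2.5 m from the right end):
Crate: 9.1 × 9.8 = 89.18 N down at 5.78 m → arm 3.28 m, τ = 89.18 × 3.28 = 292.5 N·m counterclockwise.
Weight: 11 × 9.8 = 107.8 N down at 0.1 m → arm 2.4 m, τ = 107.8 × 2.4 = 258.7 N·m clockwise.
Net moment of known loads = 33.8 N·m counterclockwise.
An unknown mass m at 0.5 m has arm 2 m; its moment is m·g·2 clockwise.
Balancing moments: m × 9.8 × 2 = 33.8, giving m = 33.8 / (9.8 × 2) = 1.72 kg.

m ≈ 1.72 kg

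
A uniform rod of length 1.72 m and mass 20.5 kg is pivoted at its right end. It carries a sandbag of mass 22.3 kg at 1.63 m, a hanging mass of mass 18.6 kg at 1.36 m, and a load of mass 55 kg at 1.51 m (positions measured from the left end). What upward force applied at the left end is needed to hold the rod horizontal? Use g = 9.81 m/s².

Taking torques about the right end:
Beam weight: 20.5 × 9.81 = 201.1 N down at 0.86 m → arm 0.86 m, τ = 201.1 × 0.86 = 172.9 N·m counterclockwise.
Sandbag: 22.3 × 9.81 = 218.8 N down at 1.63 m → arm 0.09 m, τ = 218.8 × 0.09 = 19.69 N·m counterclockwise.
Hanging mass: 18.6 × 9.81 = 182.5 N down at 1.36 m → arm 0.36 m, τ = 182.5 × 0.36 = 65.7 N·m counterclockwise.
Load: 55 × 9.81 = 539.6 N down at 1.51 m → arm 0.21 m, τ = 539.6 × 0.21 = 113.3 N·m counterclockwise.
Net moment of the loads = 371.6 N·m counterclockwise.
The upward force F acts at the left end, arm 1.72 m, giving F × 1.72 clockwise.
For rotational equilibrium, F × 1.72 = 371.6, so F = 371.6 / 1.72 = 216 N.

F ≈ 216 N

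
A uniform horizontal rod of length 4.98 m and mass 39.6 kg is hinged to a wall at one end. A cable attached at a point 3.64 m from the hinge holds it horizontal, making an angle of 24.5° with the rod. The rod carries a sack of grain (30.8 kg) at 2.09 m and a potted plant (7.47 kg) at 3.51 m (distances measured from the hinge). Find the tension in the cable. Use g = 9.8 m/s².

T ≈ 1230 N

About the hinge:
Beam weight: 39.6 × 9.8 = 388.1 N down at 2.49 m → arm 2.49 m, τ = 388.1 × 2.49 = 966.4 N·m clockwise.
Sack of grain: 30.8 × 9.8 = 301.8 N down at 2.09 m → arm 2.09 m, τ = 301.8 × 2.09 = 630.8 N·m clockwise.
Potted plant: 7.47 × 9.8 = 73.21 N down at 3.51 m → arm 3.51 m, τ = 73.21 × 3.51 = 257 N·m clockwise.
Total clockwise load moment = 1854 N·m.
The cable tension T acts at 3.64 m; only its component perpendicular to the rod, T sinθ, produces torque. sin 24.5° = 0.4147.
For rotational equilibrium, T × 3.64 × 0.4147 = 1854, so T = 1854 / 1.51 = 1230 N.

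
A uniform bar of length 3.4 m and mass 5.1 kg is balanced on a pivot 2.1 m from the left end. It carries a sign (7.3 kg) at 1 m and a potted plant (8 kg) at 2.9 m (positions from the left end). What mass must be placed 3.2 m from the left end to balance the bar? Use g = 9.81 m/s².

m ≈ 3.34 kg

Taking torques about the pivot (at 2.1 m from the left end):
Beam weight: 5.1 × 9.81 = 50.03 N down at 1.7 m → arm 0.4 m, τ = 50.03 × 0.4 = 20.01 N·m counterclockwise.
Sign: 7.3 × 9.81 = 71.61 N down at 1 m → arm 1.1 m, τ = 71.61 × 1.1 = 78.77 N·m counterclockwise.
Potted plant: 8 × 9.81 = 78.48 N down at 2.9 m → arm 0.8 m, τ = 78.48 × 0.8 = 62.78 N·m clockwise.
Net moment of known loads = 36 N·m counterclockwise.
An unknown mass m at 3.2 m has arm 1.1 m; its moment is m·g·1.1 clockwise.
Setting net torque to zero: m × 9.81 × 1.1 = 36 → m = 36 / (9.81 × 1.1) = 3.34 kg.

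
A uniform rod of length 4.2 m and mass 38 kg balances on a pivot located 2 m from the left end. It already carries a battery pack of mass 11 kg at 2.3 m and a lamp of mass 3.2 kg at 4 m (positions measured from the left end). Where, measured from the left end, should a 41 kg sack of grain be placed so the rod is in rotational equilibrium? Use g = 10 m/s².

x ≈ 1.67 m from the left end

Choose the pivot (at 2 m from the left end) as the axis so the support reaction has zero arm there.
Beam weight: 38 × 10 = 380 N down at 2.1 m → arm 0.1 m, τ = 380 × 0.1 = 38 N·m clockwise.
Battery pack: 11 × 10 = 110 N down at 2.3 m → arm 0.3 m, τ = 110 × 0.3 = 33 N·m clockwise.
Lamp: 3.2 × 10 = 32 N down at 4 m → arm 2 m, τ = 32 × 2 = 64 N·m clockwise.
Net moment of existing loads = 135 N·m clockwise.
The sack of grain weighs 41 × 10 = 410 N and must supply an equal counterclockwise moment, so its lever arm about the pivot is 135 / 410 = 0.329 m.
That puts it at 2 − 0.329 = 1.67 m from the left end.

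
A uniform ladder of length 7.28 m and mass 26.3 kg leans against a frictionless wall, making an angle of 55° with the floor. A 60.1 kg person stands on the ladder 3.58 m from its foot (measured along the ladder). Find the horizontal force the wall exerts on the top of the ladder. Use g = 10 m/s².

N_wall ≈ 299 N

Sum moments about the foot of the ladder (the floor normal and friction both act there and drop out).
Ladder weight 26.3×10 = 263 N acts at 3.64 m along the ladder; its horizontal arm is 3.64·cos55° = 2.088 m → τ = 549.1 N·m clockwise.
Person: 60.1×10 = 601 N at 3.58 m → arm 2.053 m → τ = 1234 N·m clockwise.
Wall normal N acts horizontally at the top; its moment arm is the height L sinθ = 7.28·sin55° = 5.963 m, counterclockwise.
Balancing moments: N × 5.963 = 1783, giving N = 299 N.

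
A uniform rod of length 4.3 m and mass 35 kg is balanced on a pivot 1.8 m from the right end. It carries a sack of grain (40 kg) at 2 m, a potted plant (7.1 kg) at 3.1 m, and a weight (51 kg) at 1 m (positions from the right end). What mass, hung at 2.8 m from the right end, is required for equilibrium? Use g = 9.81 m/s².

m ≈ 11.3 kg

Choose the pivot (at 1.8 m from the right end) as the axis so the support reaction has zero arm there.
Beam weight: 35 × 9.81 = 343.4 N down at 2.15 m → arm 0.35 m, τ = 343.4 × 0.35 = 120.2 N·m counterclockwise.
Sack of grain: 40 × 9.81 = 392.4 N down at 2 m → arm 0.2 m, τ = 392.4 × 0.2 = 78.48 N·m counterclockwise.
Potted plant: 7.1 × 9.81 = 69.65 N down at 3.1 m → arm 1.3 m, τ = 69.65 × 1.3 = 90.55 N·m counterclockwise.
Weight: 51 × 9.81 = 500.3 N down at 1 m → arm 0.8 m, τ = 500.3 × 0.8 = 400.2 N·m clockwise.
Net moment of known loads = 111 N·m clockwise.
An unknown mass m at 2.8 m has arm 1 m; its moment is m·g·1 counterclockwise.
Balancing moments: m × 9.81 × 1 = 111, giving m = 111 / (9.81 × 1) = 11.3 kg.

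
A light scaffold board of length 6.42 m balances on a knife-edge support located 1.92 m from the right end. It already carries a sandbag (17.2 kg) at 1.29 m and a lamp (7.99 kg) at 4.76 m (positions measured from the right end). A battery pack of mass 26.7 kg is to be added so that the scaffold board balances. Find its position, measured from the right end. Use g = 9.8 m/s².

Sum moments about the knife-edge support (at 1.92 m from the right end) (the support reaction has zero arm there).
Sandbag: 17.2 × 9.8 = 168.6 N down at 1.29 m → arm 0.63 m, τ = 168.6 × 0.63 = 106.2 N·m clockwise.
Lamp: 7.99 × 9.8 = 78.3 N down at 4.76 m → arm 2.84 m, τ = 78.3 × 2.84 = 222.4 N·m counterclockwise.
Net moment of existing loads = 116.2 N·m counterclockwise.
The battery pack weighs 26.7 × 9.8 = 261.7 N and must supply an equal clockwise moment, so its lever arm about the knife-edge support is 116.2 / 261.7 = 0.444 m.
That puts it at 1.92 − 0.444 = 1.48 m from the right end.

x ≈ 1.48 m from the right end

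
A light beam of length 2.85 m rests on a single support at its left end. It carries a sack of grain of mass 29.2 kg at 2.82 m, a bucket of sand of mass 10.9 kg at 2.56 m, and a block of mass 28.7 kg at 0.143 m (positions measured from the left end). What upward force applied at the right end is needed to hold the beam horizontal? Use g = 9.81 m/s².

Choose the left end as the axis so the unknown pivot reaction has zero arm there.
Sack of grain: 29.2 × 9.81 = 286.5 N down at 2.82 m → arm 2.82 m, τ = 286.5 × 2.82 = 807.9 N·m clockwise.
Bucket of sand: 10.9 × 9.81 = 106.9 N down at 2.56 m → arm 2.56 m, τ = 106.9 × 2.56 = 273.7 N·m clockwise.
Block: 28.7 × 9.81 = 281.5 N down at 0.143 m → arm 0.143 m, τ = 281.5 × 0.143 = 40.25 N·m clockwise.
Net moment of the loads = 1122 N·m clockwise.
The upward force F acts at the right end, arm 2.85 m, giving F × 2.85 counterclockwise.
Balancing moments: F × 2.85 = 1122, giving F = 1122 / 2.85 = 394 N.

F ≈ 394 N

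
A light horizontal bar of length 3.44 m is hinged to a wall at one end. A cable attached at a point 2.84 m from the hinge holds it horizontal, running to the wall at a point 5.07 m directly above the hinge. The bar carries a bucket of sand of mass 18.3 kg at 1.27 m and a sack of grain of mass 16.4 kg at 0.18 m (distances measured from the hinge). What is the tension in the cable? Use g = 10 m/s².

T ≈ 106 N

About the hinge:
Bucket of sand: 18.3 × 10 = 183 N down at 1.27 m → arm 1.27 m, τ = 183 × 1.27 = 232.4 N·m clockwise.
Sack of grain: 16.4 × 10 = 164 N down at 0.18 m → arm 0.18 m, τ = 164 × 0.18 = 29.52 N·m clockwise.
Total clockwise load moment = 261.9 N·m.
The cable tension T acts at 2.84 m; only its component perpendicular to the bar, T sinθ, produces torque. sinθ = h/√(h²+d²) = 5.07/√(5.07²+2.84²) = 0.8724.
Setting net torque to zero: T × 2.84 × 0.8724 = 261.9 → T = 261.9 / 2.478 = 106 N.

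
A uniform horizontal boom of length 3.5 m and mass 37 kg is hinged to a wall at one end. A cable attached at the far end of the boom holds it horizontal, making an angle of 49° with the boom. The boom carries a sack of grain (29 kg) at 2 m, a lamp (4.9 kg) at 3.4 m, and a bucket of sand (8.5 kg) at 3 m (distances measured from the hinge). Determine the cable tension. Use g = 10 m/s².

Sum moments about the hinge (the unknown hinge reaction has zero arm there).
Beam weight: 37 × 10 = 370 N down at 1.75 m → arm 1.75 m, τ = 370 × 1.75 = 647.5 N·m clockwise.
Sack of grain: 29 × 10 = 290 N down at 2 m → arm 2 m, τ = 290 × 2 = 580 N·m clockwise.
Lamp: 4.9 × 10 = 49 N down at 3.4 m → arm 3.4 m, τ = 49 × 3.4 = 166.6 N·m clockwise.
Bucket of sand: 8.5 × 10 = 85 N down at 3 m → arm 3 m, τ = 85 × 3 = 255 N·m clockwise.
Total clockwise load moment = 1649 N·m.
The cable tension T acts at 3.5 m; only its component perpendicular to the boom, T sinθ, produces torque. sin 49° = 0.7547.
Setting net torque to zero: T × 3.5 × 0.7547 = 1649 → T = 1649 / 2.641 = 624 N.

T ≈ 624 N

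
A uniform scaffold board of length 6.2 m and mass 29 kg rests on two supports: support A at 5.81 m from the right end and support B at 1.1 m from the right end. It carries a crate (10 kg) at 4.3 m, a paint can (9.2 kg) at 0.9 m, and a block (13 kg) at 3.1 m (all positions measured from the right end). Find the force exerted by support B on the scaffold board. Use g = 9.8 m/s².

Choose support A as the axis so its reaction then has zero moment arm.
Beam weight: 29 × 9.8 = 284.2 N down at 3.1 m → arm 2.71 m, τ = 284.2 × 2.71 = 770.2 N·m clockwise.
Crate: 10 × 9.8 = 98 N down at 4.3 m → arm 1.51 m, τ = 98 × 1.51 = 148 N·m clockwise.
Paint can: 9.2 × 9.8 = 90.16 N down at 0.9 m → arm 4.91 m, τ = 90.16 × 4.91 = 442.7 N·m clockwise.
Block: 13 × 9.8 = 127.4 N down at 3.1 m → arm 2.71 m, τ = 127.4 × 2.71 = 345.3 N·m clockwise.
Net load moment about support A = 1706 N·m clockwise.
Reaction R at support B is upward at 1.1 m, arm 4.71 m → moment R × 4.71 counterclockwise.
Setting net torque to zero: R × 4.71 = 1706 → R = 362 N.

R_B ≈ 362 N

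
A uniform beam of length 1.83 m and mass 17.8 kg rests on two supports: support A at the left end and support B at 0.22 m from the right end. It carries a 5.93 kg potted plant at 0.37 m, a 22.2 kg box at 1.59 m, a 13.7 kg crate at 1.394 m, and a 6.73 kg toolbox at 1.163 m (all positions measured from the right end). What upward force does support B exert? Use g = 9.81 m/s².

Choose support A as the axis so its reaction then has zero moment arm.
Beam weight: 17.8 × 9.81 = 174.6 N down at 0.915 m → arm 0.915 m, τ = 174.6 × 0.915 = 159.8 N·m clockwise.
Potted plant: 5.93 × 9.81 = 58.17 N down at 0.37 m → arm 1.46 m, τ = 58.17 × 1.46 = 84.93 N·m clockwise.
Box: 22.2 × 9.81 = 217.8 N down at 1.59 m → arm 0.24 m, τ = 217.8 × 0.24 = 52.27 N·m clockwise.
Crate: 13.7 × 9.81 = 134.4 N down at 1.394 m → arm 0.436 m, τ = 134.4 × 0.436 = 58.6 N·m clockwise.
Toolbox: 6.73 × 9.81 = 66.02 N down at 1.163 m → arm 0.667 m, τ = 66.02 × 0.667 = 44.04 N·m clockwise.
Net load moment about support A = 399.6 N·m clockwise.
Reaction R at support B is upward at 0.22 m, arm 1.61 m → moment R × 1.61 counterclockwise.
Setting net torque to zero: R × 1.61 = 399.6 → R = 248 N.

R_B ≈ 248 N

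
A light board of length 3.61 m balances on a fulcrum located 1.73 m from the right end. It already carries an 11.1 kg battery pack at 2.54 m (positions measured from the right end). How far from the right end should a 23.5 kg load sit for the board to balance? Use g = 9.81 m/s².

Take moments about the fulcrum (at 1.73 m from the right end).
Battery pack: 11.1 × 9.81 = 108.9 N down at 2.54 m → arm 0.81 m, τ = 108.9 × 0.81 = 88.21 N·m counterclockwise.
Net moment of existing loads = 88.21 N·m counterclockwise.
The load weighs 23.5 × 9.81 = 230.5 N and must supply an equal clockwise moment, so its lever arm about the fulcrum is 88.21 / 230.5 = 0.383 m.
That puts it at 1.73 − 0.383 = 1.35 m from the right end.

x ≈ 1.35 m from the right end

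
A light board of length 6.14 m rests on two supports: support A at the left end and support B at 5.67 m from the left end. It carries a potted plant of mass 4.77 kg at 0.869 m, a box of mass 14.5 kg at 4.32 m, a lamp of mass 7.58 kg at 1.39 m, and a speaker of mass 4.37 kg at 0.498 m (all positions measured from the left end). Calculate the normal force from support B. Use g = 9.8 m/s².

About support A:
Potted plant: 4.77 × 9.8 = 46.75 N down at 0.869 m → arm 0.869 m, τ = 46.75 × 0.869 = 40.63 N·m clockwise.
Box: 14.5 × 9.8 = 142.1 N down at 4.32 m → arm 4.32 m, τ = 142.1 × 4.32 = 613.9 N·m clockwise.
Lamp: 7.58 × 9.8 = 74.28 N down at 1.39 m → arm 1.39 m, τ = 74.28 × 1.39 = 103.2 N·m clockwise.
Speaker: 4.37 × 9.8 = 42.83 N down at 0.498 m → arm 0.498 m, τ = 42.83 × 0.498 = 21.33 N·m clockwise.
Net load moment about support A = 779.1 N·m clockwise.
Reaction R at support B is upward at 5.67 m, arm 5.67 m → moment R × 5.67 counterclockwise.
Στ = 0 ⇒ R × 5.67 = 779.1 ⇒ R = 137 N.

R_B ≈ 137 N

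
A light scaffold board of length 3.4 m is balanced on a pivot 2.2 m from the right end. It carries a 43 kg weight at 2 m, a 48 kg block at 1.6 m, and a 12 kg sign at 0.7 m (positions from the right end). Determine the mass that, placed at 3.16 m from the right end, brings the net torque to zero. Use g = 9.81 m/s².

m ≈ 57.7 kg

About the pivot (at 2.2 m from the right end):
Weight: 43 × 9.81 = 421.8 N down at 2 m → arm 0.2 m, τ = 421.8 × 0.2 = 84.36 N·m clockwise.
Block: 48 × 9.81 = 470.9 N down at 1.6 m → arm 0.6 m, τ = 470.9 × 0.6 = 282.5 N·m clockwise.
Sign: 12 × 9.81 = 117.7 N down at 0.7 m → arm 1.5 m, τ = 117.7 × 1.5 = 176.6 N·m clockwise.
Net moment of known loads = 543.5 N·m clockwise.
An unknown mass m at 3.16 m has arm 0.96 m; its moment is m·g·0.96 counterclockwise.
Balancing moments: m × 9.81 × 0.96 = 543.5, giving m = 543.5 / (9.81 × 0.96) = 57.7 kg.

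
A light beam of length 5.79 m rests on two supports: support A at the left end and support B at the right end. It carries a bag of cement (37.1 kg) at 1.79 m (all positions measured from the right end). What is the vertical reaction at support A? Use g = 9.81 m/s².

R_A ≈ 113 N

Take moments about support B.
Bag of cement: 37.1 × 9.81 = 364 N down at 1.79 m → arm 1.79 m, τ = 364 × 1.79 = 651.6 N·m counterclockwise.
Net load moment about support B = 651.6 N·m counterclockwise.
Reaction R at support A is upward at 5.79 m, arm 5.79 m → moment R × 5.79 clockwise.
Balancing moments: R × 5.79 = 651.6, giving R = 113 N.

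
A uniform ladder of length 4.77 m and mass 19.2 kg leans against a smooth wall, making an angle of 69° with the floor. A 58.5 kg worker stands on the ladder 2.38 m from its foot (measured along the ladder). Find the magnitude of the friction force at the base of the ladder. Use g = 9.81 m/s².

f ≈ 146 N

Sum moments about the foot of the ladder (the floor normal and friction both act there and drop out).
Ladder weight 19.2×9.81 = 188.4 N acts at 2.385 m along the ladder; its horizontal arm is 2.385·cos69° = 0.8547 m → τ = 161 N·m clockwise.
Worker: 58.5×9.81 = 573.9 N at 2.38 m → arm 0.8529 m → τ = 489.5 N·m clockwise.
Wall normal N acts horizontally at the top; its moment arm is the height L sinθ = 4.77·sin69° = 4.453 m, counterclockwise.
Setting net torque to zero: N × 4.453 = 650.5 → N = 146 N.
ΣFx = 0: friction at the foot balances the wall's push, so f = N_wall = 146 N.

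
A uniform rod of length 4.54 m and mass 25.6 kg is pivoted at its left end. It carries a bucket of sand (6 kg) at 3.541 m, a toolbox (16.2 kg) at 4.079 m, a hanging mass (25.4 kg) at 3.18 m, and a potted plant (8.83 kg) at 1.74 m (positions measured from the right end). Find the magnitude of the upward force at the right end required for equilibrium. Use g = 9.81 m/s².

F ≈ 283 N

Choose the left end as the axis so the unknown pivot reaction has zero arm there.
Beam weight: 25.6 × 9.81 = 251.1 N down at 2.27 m → arm 2.27 m, τ = 251.1 × 2.27 = 570 N·m clockwise.
Bucket of sand: 6 × 9.81 = 58.86 N down at 3.541 m → arm 0.999 m, τ = 58.86 × 0.999 = 58.8 N·m clockwise.
Toolbox: 16.2 × 9.81 = 158.9 N down at 4.079 m → arm 0.461 m, τ = 158.9 × 0.461 = 73.25 N·m clockwise.
Hanging mass: 25.4 × 9.81 = 249.2 N down at 3.18 m → arm 1.36 m, τ = 249.2 × 1.36 = 338.9 N·m clockwise.
Potted plant: 8.83 × 9.81 = 86.62 N down at 1.74 m → arm 2.8 m, τ = 86.62 × 2.8 = 242.5 N·m clockwise.
Net moment of the loads = 1283 N·m clockwise.
The upward force F acts at the right end, arm 4.54 m, giving F × 4.54 counterclockwise.
For rotational equilibrium, F × 4.54 = 1283, so F = 1283 / 4.54 = 283 N.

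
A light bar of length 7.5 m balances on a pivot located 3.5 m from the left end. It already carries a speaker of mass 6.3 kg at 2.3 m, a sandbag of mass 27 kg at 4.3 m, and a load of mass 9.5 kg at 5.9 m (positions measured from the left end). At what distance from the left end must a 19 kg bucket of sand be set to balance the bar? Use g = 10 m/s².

x ≈ 1.56 m from the left end

About the pivot (at 3.5 m from the left end):
Speaker: 6.3 × 10 = 63 N down at 2.3 m → arm 1.2 m, τ = 63 × 1.2 = 75.6 N·m counterclockwise.
Sandbag: 27 × 10 = 270 N down at 4.3 m → arm 0.8 m, τ = 270 × 0.8 = 216 N·m clockwise.
Load: 9.5 × 10 = 95 N down at 5.9 m → arm 2.4 m, τ = 95 × 2.4 = 228 N·m clockwise.
Net moment of existing loads = 368.4 N·m clockwise.
The bucket of sand weighs 19 × 10 = 190 N and must supply an equal counterclockwise moment, so its lever arm about the pivot is 368.4 / 190 = 1.94 m.
That puts it at 3.5 − 1.94 = 1.56 m from the left end.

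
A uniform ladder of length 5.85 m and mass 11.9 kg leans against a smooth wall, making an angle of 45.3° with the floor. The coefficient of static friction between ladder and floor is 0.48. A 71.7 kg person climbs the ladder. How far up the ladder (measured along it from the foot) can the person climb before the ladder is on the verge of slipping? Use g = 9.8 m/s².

d ≈ 2.82 m

Choose the foot of the ladder as the axis so the floor normal and friction both act there and drop out.
Ladder weight 11.9×9.8 = 116.6 N acts at 2.925 m along the ladder; its horizontal arm is 2.925·cos45.3° = 2.057 m → τ = 239.8 N·m clockwise.
Person weight 71.7×9.8 = 702.7 N at distance d → arm d·cos45.3° → τ = 702.7·d·0.7034 clockwise.
Wall normal N at the top has arm L sinθ = 4.158 m counterclockwise, so Στ = 0 gives N·4.158 = 239.8 + 494.3·d.
ΣFy = 0 ⇒ N_floor = 819.3 N, so the maximum friction is μ_s·N_floor = 0.48×819.3 = 393.3 N. ΣFx = 0 ⇒ N_wall = f, so at the slipping point N = 393.3 N.
Substituting: 393.3×4.158 = 239.8 + 494.3·d ⇒ d = (1635 − 239.8) / 494.3 = 2.82 m.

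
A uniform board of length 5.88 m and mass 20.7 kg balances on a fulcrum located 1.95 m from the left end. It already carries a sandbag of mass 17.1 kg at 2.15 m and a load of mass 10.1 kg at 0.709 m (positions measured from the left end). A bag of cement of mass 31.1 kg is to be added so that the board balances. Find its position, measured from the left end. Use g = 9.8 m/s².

Sum moments about the fulcrum (at 1.95 m from the left end) (the support reaction has zero arm there).
Beam weight: 20.7 × 9.8 = 202.9 N down at 2.94 m → arm 0.99 m, τ = 202.9 × 0.99 = 200.9 N·m clockwise.
Sandbag: 17.1 × 9.8 = 167.6 N down at 2.15 m → arm 0.2 m, τ = 167.6 × 0.2 = 33.52 N·m clockwise.
Load: 10.1 × 9.8 = 98.98 N down at 0.709 m → arm 1.241 m, τ = 98.98 × 1.241 = 122.8 N·m counterclockwise.
Net moment of existing loads = 111.6 N·m clockwise.
The bag of cement weighs 31.1 × 9.8 = 304.8 N and must supply an equal counterclockwise moment, so its lever arm about the fulcrum is 111.6 / 304.8 = 0.366 m.
That puts it at 1.95 − 0.366 = 1.58 m from the left end.

x ≈ 1.58 m from the left end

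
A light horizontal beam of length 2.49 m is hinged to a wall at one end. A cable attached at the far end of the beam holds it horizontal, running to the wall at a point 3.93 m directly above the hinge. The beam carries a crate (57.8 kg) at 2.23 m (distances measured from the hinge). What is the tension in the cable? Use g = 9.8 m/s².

T ≈ 601 N

Sum moments about the hinge (the unknown hinge reaction has zero arm there).
Crate: 57.8 × 9.8 = 566.4 N down at 2.23 m → arm 2.23 m, τ = 566.4 × 2.23 = 1263 N·m clockwise.
Total clockwise load moment = 1263 N·m.
The cable tension T acts at 2.49 m; only its component perpendicular to the beam, T sinθ, produces torque. sinθ = h/√(h²+d²) = 3.93/√(3.93²+2.49²) = 0.8447.
Στ = 0 ⇒ T × 2.49 × 0.8447 = 1263 ⇒ T = 1263 / 2.103 = 601 N.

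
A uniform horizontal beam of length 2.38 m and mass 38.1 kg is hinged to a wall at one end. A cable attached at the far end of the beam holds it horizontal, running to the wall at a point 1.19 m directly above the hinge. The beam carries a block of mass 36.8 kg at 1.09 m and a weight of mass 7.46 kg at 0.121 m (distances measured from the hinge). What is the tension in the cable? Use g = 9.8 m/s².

T ≈ 795 N

Sum moments about the hinge (the unknown hinge reaction has zero arm there).
Beam weight: 38.1 × 9.8 = 373.4 N down at 1.19 m → arm 1.19 m, τ = 373.4 × 1.19 = 444.3 N·m clockwise.
Block: 36.8 × 9.8 = 360.6 N down at 1.09 m → arm 1.09 m, τ = 360.6 × 1.09 = 393.1 N·m clockwise.
Weight: 7.46 × 9.8 = 73.11 N down at 0.121 m → arm 0.121 m, τ = 73.11 × 0.121 = 8.846 N·m clockwise.
Total clockwise load moment = 846.2 N·m.
The cable tension T acts at 2.38 m; only its component perpendicular to the beam, T sinθ, produces torque. sinθ = h/√(h²+d²) = 1.19/√(1.19²+2.38²) = 0.4472.
Στ = 0 ⇒ T × 2.38 × 0.4472 = 846.2 ⇒ T = 846.2 / 1.064 = 795 N.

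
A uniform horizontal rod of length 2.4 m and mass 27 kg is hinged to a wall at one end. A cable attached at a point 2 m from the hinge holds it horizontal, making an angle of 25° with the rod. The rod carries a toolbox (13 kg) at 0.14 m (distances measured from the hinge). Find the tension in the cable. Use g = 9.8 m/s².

T ≈ 397 N

Choose the hinge as the axis so the unknown hinge reaction has zero arm there.
Beam weight: 27 × 9.8 = 264.6 N down at 1.2 m → arm 1.2 m, τ = 264.6 × 1.2 = 317.5 N·m clockwise.
Toolbox: 13 × 9.8 = 127.4 N down at 0.14 m → arm 0.14 m, τ = 127.4 × 0.14 = 17.84 N·m clockwise.
Total clockwise load moment = 335.3 N·m.
The cable tension T acts at 2 m; only its component perpendicular to the rod, T sinθ, produces torque. sin 25° = 0.4226.
Setting net torque to zero: T × 2 × 0.4226 = 335.3 → T = 335.3 / 0.8452 = 397 N.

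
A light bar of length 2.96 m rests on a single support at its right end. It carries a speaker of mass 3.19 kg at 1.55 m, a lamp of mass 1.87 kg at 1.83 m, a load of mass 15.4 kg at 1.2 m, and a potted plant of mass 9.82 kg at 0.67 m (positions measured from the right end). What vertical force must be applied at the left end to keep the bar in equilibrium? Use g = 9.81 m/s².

F ≈ 111 N

About the right end:
Speaker: 3.19 × 9.81 = 31.29 N down at 1.55 m → arm 1.55 m, τ = 31.29 × 1.55 = 48.5 N·m counterclockwise.
Lamp: 1.87 × 9.81 = 18.34 N down at 1.83 m → arm 1.83 m, τ = 18.34 × 1.83 = 33.56 N·m counterclockwise.
Load: 15.4 × 9.81 = 151.1 N down at 1.2 m → arm 1.2 m, τ = 151.1 × 1.2 = 181.3 N·m counterclockwise.
Potted plant: 9.82 × 9.81 = 96.33 N down at 0.67 m → arm 0.67 m, τ = 96.33 × 0.67 = 64.54 N·m counterclockwise.
Net moment of the loads = 327.9 N·m counterclockwise.
The upward force F acts at the left end, arm 2.96 m, giving F × 2.96 clockwise.
Balancing moments: F × 2.96 = 327.9, giving F = 327.9 / 2.96 = 111 N.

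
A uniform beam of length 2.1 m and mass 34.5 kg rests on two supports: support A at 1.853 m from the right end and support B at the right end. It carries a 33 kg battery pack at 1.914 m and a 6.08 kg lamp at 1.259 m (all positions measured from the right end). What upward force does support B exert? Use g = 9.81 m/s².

R_B ≈ 155 N

About support A:
Beam weight: 34.5 × 9.81 = 338.4 N down at 1.05 m → arm 0.803 m, τ = 338.4 × 0.803 = 271.7 N·m clockwise.
Battery pack: 33 × 9.81 = 323.7 N down at 1.914 m → arm 0.061 m, τ = 323.7 × 0.061 = 19.75 N·m counterclockwise.
Lamp: 6.08 × 9.81 = 59.64 N down at 1.259 m → arm 0.594 m, τ = 59.64 × 0.594 = 35.43 N·m clockwise.
Net load moment about support A = 287.4 N·m clockwise.
Reaction R at support B is upward at 0 m, arm 1.853 m → moment R × 1.853 counterclockwise.
For rotational equilibrium, R × 1.853 = 287.4, so R = 155 N.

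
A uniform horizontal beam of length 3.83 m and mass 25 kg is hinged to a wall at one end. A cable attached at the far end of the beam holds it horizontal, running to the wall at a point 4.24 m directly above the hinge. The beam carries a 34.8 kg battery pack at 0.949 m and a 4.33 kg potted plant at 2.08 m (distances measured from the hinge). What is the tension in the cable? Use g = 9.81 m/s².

T ≈ 310 N

Choose the hinge as the axis so the unknown hinge reaction has zero arm there.
Beam weight: 25 × 9.81 = 245.2 N down at 1.915 m → arm 1.915 m, τ = 245.2 × 1.915 = 469.6 N·m clockwise.
Battery pack: 34.8 × 9.81 = 341.4 N down at 0.949 m → arm 0.949 m, τ = 341.4 × 0.949 = 324 N·m clockwise.
Potted plant: 4.33 × 9.81 = 42.48 N down at 2.08 m → arm 2.08 m, τ = 42.48 × 2.08 = 88.36 N·m clockwise.
Total clockwise load moment = 882 N·m.
The cable tension T acts at 3.83 m; only its component perpendicular to the beam, T sinθ, produces torque. sinθ = h/√(h²+d²) = 4.24/√(4.24²+3.83²) = 0.7421.
Setting net torque to zero: T × 3.83 × 0.7421 = 882 → T = 882 / 2.842 = 310 N.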